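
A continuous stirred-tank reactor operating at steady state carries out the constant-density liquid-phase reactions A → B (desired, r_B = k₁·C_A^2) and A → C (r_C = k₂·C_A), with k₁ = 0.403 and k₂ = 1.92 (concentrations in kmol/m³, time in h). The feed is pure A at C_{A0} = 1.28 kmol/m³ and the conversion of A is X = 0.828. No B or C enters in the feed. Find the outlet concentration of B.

Exit C_A = C_{A0}(1−X) = 1.28×0.172 = 0.2202 kmol/m³.
A CSTR operates uniformly at the exit composition, giving r_B = 0.01953 and r_C = 0.4227 (each k·C_A^n at C_A = 0.2202).
Fraction of consumed A going to B: r_B/(r_B+r_C) = 0.04417.
C_B = 0.04417·C_{A0}·X = 0.04417×1.28×0.828 = 0.0468 kmol/m³.

0.0468 kmol/m³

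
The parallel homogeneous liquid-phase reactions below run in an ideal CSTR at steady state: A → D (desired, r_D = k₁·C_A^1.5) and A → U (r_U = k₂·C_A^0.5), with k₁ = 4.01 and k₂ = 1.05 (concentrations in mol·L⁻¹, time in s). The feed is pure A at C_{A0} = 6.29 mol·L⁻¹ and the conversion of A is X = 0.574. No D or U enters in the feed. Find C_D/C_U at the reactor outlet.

10.2

Exit C_A = C_{A0}(1−X) = 6.29×0.426 = 2.680 mol·L⁻¹.
Rates in a CSTR are evaluated at the outlet concentration: r_D = 4.01×2.680^1.5 = 17.59, r_U = 1.05×2.680^0.5 = 1.719.
Overall selectivity = C_D/C_U = r_Dτ/(r_Uτ) = r_D/r_U = 10.2.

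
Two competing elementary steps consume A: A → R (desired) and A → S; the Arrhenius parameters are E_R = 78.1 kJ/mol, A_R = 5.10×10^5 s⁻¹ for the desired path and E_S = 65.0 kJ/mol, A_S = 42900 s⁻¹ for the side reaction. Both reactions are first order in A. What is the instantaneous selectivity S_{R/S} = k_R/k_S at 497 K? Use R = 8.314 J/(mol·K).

0.499

With equal orders, S_{R/S} = k_R/k_S = (A_R/A_S)·exp[(E_S−E_R)/(RT)].
(E_S−E_R)/(RT) = (65.0−78.1)×10³/(8.314×497) = -13100/4132 = -3.170.
k_R/k_S = (5.10×10^5/42900)·exp(-3.170) = 11.89 × 0.04199 = 0.499.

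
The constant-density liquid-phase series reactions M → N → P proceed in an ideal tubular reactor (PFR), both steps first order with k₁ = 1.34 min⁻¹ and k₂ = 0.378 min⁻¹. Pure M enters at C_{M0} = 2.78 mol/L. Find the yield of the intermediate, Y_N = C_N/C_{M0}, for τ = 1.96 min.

Solving the coupled first-order balances gives C_N(τ) = [k₁/(k₂−k₁)]·C_{M0}·(e^(−k₁τ) − e^(−k₂τ)).
e^(−k₁τ) = e^(−1.34×1.96) = e^(−2.626) = 0.07234; e^(−k₂τ) = e^(−0.7409) = 0.4767.
C_N = 1.34×2.78/(0.378−1.34) × (0.07234−0.4767) = (-3.872)×(-0.4044) = 1.566 mol/L.
Y_N = C_N/C_{M0} = 1.566/2.78 = 0.563.

0.563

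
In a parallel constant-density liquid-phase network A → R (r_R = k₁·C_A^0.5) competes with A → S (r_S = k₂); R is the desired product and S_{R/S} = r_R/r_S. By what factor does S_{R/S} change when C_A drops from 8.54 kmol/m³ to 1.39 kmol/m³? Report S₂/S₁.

0.403

S_{R/S} = (k₁/k₂)·C_A^0.5, so S₂/S₁ = (C_{A,2}/C_{A,1})^0.5.
= (1.39/8.54)^0.5 = (0.1628)^0.5 = 0.403.
Selectivity toward R falls as C_A falls — high-concentration operation is favoured.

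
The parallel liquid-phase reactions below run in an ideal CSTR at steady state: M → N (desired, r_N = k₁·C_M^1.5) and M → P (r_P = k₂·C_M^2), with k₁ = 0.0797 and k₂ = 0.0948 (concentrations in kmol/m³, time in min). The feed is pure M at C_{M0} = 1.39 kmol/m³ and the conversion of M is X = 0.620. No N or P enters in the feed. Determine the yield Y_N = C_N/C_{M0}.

Exit C_M = C_{M0}(1−X) = 1.39×0.380 = 0.5282 kmol/m³.
In a CSTR the entire volume is at exit conditions, so r_N = 0.0797×0.5282^1.5 = 0.03060 and r_P = 0.0948×0.5282^2 = 0.02645.
Fraction of consumed M going to N: r_N/(r_N+r_P) = 0.5363.
C_N = 0.5363·C_{M0}·X = 0.5363×1.39×0.620 = 0.462 kmol/m³; Y_N = C_N/C_{M0} = 0.333.

0.333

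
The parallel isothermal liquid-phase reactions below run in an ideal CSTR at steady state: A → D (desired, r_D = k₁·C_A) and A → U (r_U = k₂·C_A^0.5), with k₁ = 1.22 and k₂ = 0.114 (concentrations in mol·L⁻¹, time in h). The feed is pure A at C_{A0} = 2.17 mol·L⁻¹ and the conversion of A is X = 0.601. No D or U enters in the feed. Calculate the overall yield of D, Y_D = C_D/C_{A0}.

0.546

Exit C_A = C_{A0}(1−X) = 2.17×0.399 = 0.8658 mol·L⁻¹.
In a CSTR the entire volume is at exit conditions, so r_D = 1.22×0.8658 = 1.056 and r_U = 0.114×0.8658^0.5 = 0.1061.
Fraction of consumed A going to D: r_D/(r_D+r_U) = 0.9087.
C_D = 0.9087·C_{A0}·X = 0.9087×2.17×0.601 = 1.19 mol·L⁻¹; Y_D = C_D/C_{A0} = 0.546.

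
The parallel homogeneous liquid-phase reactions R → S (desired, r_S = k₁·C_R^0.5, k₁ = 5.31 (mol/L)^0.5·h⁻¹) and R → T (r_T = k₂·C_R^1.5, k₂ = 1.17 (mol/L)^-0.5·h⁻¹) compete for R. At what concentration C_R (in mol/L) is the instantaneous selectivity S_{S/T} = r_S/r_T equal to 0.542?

8.37 mol/L

S_{S/T} = (k₁/k₂)·C_R⁻¹ ⇒ C_R = (S·k₂/k₁)^(-1).
= (0.542×1.17/5.31)^(-1) = (0.1194)^(-1) = 8.37 mol/L.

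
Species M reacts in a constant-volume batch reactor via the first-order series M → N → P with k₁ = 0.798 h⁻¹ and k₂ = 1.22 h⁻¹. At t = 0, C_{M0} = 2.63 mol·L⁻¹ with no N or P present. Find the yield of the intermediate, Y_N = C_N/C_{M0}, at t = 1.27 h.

Solving the coupled first-order balances gives C_N(t) = [k₁/(k₂−k₁)]·C_{M0}·(e^(−k₁t) − e^(−k₂t)).
e^(−k₁t) = e^(−0.798×1.27) = e^(−1.013) = 0.3630; e^(−k₂t) = e^(−1.549) = 0.2124.
C_N = 0.798×2.63/(1.22−0.798) × (0.3630−0.2124) = 4.973×0.1506 = 0.7489 mol·L⁻¹.
Y_N = C_N/C_{M0} = 0.7489/2.63 = 0.285.

0.285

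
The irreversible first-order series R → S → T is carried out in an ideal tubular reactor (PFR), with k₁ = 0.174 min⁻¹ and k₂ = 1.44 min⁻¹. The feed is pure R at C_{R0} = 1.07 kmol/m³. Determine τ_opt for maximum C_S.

1.67 min

For first-order series the maximum of C_S occurs at τ_opt = ln(k₂/k₁)/(k₂−k₁).
= ln(1.44/0.174)/(1.44−0.174) = ln(8.276)/1.266 = 2.113/1.266 = 1.67 min.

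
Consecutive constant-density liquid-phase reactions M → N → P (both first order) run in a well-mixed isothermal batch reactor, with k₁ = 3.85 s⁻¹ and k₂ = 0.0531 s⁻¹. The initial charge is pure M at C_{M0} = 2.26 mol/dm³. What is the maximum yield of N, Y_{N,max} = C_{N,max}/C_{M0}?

0.942

At the optimum, C_{N,max}/C_{M0} = (k₁/k₂)^[k₂/(k₂−k₁)].
= (3.85/0.0531)^(0.0531/(0.0531−3.85)) = (72.50)^(-0.01399) = 0.9419.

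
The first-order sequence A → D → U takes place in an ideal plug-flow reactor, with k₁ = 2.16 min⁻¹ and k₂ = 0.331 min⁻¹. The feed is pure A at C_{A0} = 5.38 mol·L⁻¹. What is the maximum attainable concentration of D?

At the optimum, C_{D,max}/C_{A0} = (k₁/k₂)^[k₂/(k₂−k₁)].
= (2.16/0.331)^(0.331/(0.331−2.16)) = (6.526)^(-0.1810) = 0.7122.
C_{D,max} = 0.7122×5.38 = 3.83 mol·L⁻¹.

3.83 mol·L⁻¹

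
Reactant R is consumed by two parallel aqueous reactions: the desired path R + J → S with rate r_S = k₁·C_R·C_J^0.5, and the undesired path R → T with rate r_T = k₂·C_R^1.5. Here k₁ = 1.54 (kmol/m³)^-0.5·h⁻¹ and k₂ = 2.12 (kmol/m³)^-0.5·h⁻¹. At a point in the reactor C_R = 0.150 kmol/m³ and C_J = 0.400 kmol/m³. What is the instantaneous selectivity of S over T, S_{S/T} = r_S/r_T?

S_{S/T} = r_S/r_T = (k₁·C_R·C_J^0.5)/(k₂·C_R^1.5) = (k₁/k₂)·C_R^-0.5·C_J^0.5.
= (1.54×0.1500×0.4000^0.5) / (2.12×0.1500^1.5) = 0.1461/0.1232 = 1.19.

1.19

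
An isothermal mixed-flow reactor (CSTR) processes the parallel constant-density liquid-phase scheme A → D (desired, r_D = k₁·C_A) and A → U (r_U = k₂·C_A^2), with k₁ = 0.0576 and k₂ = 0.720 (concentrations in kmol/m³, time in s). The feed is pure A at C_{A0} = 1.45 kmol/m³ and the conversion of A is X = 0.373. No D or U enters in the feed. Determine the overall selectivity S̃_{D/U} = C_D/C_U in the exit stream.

0.0880

Exit C_A = C_{A0}(1−X) = 1.45×0.627 = 0.9092 kmol/m³.
In a CSTR the entire volume is at exit conditions, so r_D = 0.0576×0.9092 = 0.05237 and r_U = 0.720×0.9092^2 = 0.5951.
Overall selectivity = C_D/C_U = r_Dτ/(r_Uτ) = r_D/r_U = 0.0880.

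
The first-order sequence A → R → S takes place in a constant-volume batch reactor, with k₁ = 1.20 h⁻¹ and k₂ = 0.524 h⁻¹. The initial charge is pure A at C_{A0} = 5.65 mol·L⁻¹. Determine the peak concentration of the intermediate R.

2.97 mol·L⁻¹

At the optimum, C_{R,max}/C_{A0} = (k₁/k₂)^[k₂/(k₂−k₁)].
= (1.20/0.524)^(0.524/(0.524−1.20)) = (2.290)^(-0.7751) = 0.5261.
C_{R,max} = 0.5261×5.65 = 2.97 mol·L⁻¹.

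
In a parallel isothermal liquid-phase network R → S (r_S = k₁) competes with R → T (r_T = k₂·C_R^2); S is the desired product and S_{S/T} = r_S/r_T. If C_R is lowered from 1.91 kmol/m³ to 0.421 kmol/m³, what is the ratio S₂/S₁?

20.6

S_{S/T} = (k₁/k₂)·C_R^-2, so S₂/S₁ = (C_{R,2}/C_{R,1})^-2.
= (0.421/1.91)^(-2) = (0.2204)^(-2) = 20.6.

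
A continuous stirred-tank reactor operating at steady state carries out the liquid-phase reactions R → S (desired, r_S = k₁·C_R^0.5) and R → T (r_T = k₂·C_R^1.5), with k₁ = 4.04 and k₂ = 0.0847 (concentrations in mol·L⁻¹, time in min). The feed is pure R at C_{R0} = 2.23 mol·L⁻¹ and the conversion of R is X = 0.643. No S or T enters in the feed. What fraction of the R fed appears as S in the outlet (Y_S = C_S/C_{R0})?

Exit C_R = C_{R0}(1−X) = 2.23×0.357 = 0.7961 mol·L⁻¹.
Rates in a CSTR are evaluated at the outlet concentration: r_S = 4.04×0.7961^0.5 = 3.605, r_T = 0.0847×0.7961^1.5 = 0.06016.
Fraction of consumed R going to S: r_S/(r_S+r_T) = 0.9836.
C_S = 0.9836·C_{R0}·X = 0.9836×2.23×0.643 = 1.41 mol·L⁻¹; Y_S = C_S/C_{R0} = 0.632.

0.632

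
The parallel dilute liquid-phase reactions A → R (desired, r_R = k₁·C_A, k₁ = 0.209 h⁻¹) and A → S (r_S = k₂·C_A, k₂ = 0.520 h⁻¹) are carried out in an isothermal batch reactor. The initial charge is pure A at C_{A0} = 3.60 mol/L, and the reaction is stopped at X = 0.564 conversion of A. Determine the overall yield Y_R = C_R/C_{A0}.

C_A = C_{A0}(1−X) = 1.570 mol/L.
Both paths are first order in A, so the instantaneous fraction to R is constant: dC_R/d(−C_A) = k₁/(k₁+k₂) = 0.2867.
C_R = 0.2867·(C_{A0}−C_A) = 0.2867×2.030 = 0.582 mol/L.
Y_R = C_R/C_{A0} = 0.5821/3.60 = 0.162.

0.162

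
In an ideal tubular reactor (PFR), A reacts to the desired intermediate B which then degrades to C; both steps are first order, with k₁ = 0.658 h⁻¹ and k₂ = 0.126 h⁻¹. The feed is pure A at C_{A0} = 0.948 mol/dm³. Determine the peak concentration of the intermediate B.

0.641 mol/dm³

Evaluating C_B at τ_opt = ln(k₂/k₁)/(k₂−k₁) gives C_{B,max}/C_{A0} = (k₁/k₂)^[k₂/(k₂−k₁)].
= (0.658/0.126)^(0.126/(0.126−0.658)) = (5.222)^(-0.2368) = 0.6761.
C_{B,max} = 0.6761×0.948 = 0.641 mol/dm³.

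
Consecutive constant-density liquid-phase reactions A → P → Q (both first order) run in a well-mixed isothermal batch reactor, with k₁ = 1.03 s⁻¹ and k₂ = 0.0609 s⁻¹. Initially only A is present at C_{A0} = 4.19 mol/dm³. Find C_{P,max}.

For a first-order series the maximum intermediate yield is C_{P,max}/C_{A0} = (k₁/k₂)^[k₂/(k₂−k₁)].
= (1.03/0.0609)^(0.0609/(0.0609−1.03)) = (16.91)^(-0.06284) = 0.8372.
C_{P,max} = 0.8372×4.19 = 3.51 mol/dm³.

3.51 mol/dm³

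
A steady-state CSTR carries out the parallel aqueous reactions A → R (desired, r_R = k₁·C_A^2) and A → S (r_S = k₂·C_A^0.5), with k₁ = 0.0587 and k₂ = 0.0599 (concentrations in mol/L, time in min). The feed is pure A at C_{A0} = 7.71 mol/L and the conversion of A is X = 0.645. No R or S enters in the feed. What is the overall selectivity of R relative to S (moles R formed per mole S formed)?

Exit C_A = C_{A0}(1−X) = 7.71×0.355 = 2.737 mol/L.
In a CSTR the entire volume is at exit conditions, so r_R = 0.0587×2.737^2 = 0.4397 and r_S = 0.0599×2.737^0.5 = 0.09910.
Overall selectivity = C_R/C_S = r_Rτ/(r_Sτ) = r_R/r_S = 4.44.

4.44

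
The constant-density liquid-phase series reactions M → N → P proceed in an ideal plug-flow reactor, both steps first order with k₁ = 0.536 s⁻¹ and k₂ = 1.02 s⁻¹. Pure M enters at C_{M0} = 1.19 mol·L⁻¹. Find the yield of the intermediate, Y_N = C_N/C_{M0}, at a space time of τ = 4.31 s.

0.0963

Solving the coupled first-order balances gives C_N(τ) = [k₁/(k₂−k₁)]·C_{M0}·(e^(−k₁τ) − e^(−k₂τ)).
e^(−k₁τ) = e^(−0.536×4.31) = e^(−2.310) = 0.09925; e^(−k₂τ) = e^(−4.396) = 0.01232.
C_N = 0.536×1.19/(1.02−0.536) × (0.09925−0.01232) = 1.318×0.08692 = 0.1145 mol·L⁻¹.
Y_N = C_N/C_{M0} = 0.1145/1.19 = 0.0963.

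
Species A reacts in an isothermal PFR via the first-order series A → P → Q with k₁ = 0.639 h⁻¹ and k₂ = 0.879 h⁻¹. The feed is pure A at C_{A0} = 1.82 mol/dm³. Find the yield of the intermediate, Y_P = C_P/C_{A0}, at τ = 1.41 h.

The intermediate concentration in a first-order A→B→C sequence is C_P = k₁C_{A0}(e^(−k₁τ) − e^(−k₂τ))/(k₂−k₁).
e^(−k₁τ) = e^(−0.639×1.41) = e^(−0.9010) = 0.4062; e^(−k₂τ) = e^(−1.239) = 0.2896.
C_P = 0.639×1.82/(0.879−0.639) × (0.4062−0.2896) = 4.846×0.1166 = 0.5650 mol/dm³.
Y_P = C_P/C_{A0} = 0.5650/1.82 = 0.310.

0.310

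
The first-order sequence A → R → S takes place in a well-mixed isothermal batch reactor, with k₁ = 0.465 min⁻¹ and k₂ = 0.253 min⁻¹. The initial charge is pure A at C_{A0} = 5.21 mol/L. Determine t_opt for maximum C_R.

2.87 min

The intermediate peaks when r₁ = r₂, i.e. k₁e^(−k₁t) = k₂e^(−k₂t), giving t_opt = ln(k₂/k₁)/(k₂−k₁).
= ln(0.253/0.465)/(0.253−0.465) = ln(0.5441)/-0.2120 = -0.6086/-0.2120 = 2.87 min.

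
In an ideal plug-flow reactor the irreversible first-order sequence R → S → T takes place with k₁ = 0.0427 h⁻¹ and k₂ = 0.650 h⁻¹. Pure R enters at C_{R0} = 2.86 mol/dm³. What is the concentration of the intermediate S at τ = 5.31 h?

0.154 mol/dm³

Solving the coupled first-order balances gives C_S(τ) = [k₁/(k₂−k₁)]·C_{R0}·(e^(−k₁τ) − e^(−k₂τ)).
e^(−k₁τ) = e^(−0.0427×5.31) = e^(−0.2267) = 0.7971; e^(−k₂τ) = e^(−3.451) = 0.03170.
C_S = 0.0427×2.86/(0.650−0.0427) × (0.7971−0.03170) = 0.2011×0.7654 = 0.1539 mol/dm³.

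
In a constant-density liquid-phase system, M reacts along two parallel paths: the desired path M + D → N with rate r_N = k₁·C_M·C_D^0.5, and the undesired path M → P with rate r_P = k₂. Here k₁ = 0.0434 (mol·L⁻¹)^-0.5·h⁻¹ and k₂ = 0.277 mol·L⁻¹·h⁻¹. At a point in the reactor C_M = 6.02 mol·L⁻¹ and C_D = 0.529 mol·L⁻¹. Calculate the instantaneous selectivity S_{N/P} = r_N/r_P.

0.686

S_{N/P} = r_N/r_P = (k₁·C_M·C_D^0.5)/(k₂) = (k₁/k₂)·C_M·C_D^0.5.
= (0.0434×6.020×0.5290^0.5) / (0.277) = 0.1900/0.2770 = 0.686.
Since the desired path is higher order in M, keeping C_M high (PFR or concentrated feed) favours N.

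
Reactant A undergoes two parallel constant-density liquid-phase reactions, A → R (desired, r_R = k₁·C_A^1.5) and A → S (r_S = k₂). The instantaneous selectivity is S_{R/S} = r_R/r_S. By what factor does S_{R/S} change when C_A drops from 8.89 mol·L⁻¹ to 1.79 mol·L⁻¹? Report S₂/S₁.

0.0903

S_{R/S} = (k₁/k₂)·C_A^1.5, so S₂/S₁ = (C_{A,2}/C_{A,1})^1.5.
= (1.79/8.89)^1.5 = (0.2013)^1.5 = 0.0903.
Selectivity toward R falls as C_A falls — high-concentration operation is favoured.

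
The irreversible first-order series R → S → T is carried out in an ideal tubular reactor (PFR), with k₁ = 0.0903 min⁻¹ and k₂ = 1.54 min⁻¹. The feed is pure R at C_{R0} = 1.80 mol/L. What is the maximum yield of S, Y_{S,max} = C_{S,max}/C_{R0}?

0.0491

At the optimum, C_{S,max}/C_{R0} = (k₁/k₂)^[k₂/(k₂−k₁)].
= (0.0903/1.54)^(1.54/(1.54−0.0903)) = (0.05864)^(1.062) = 0.04914.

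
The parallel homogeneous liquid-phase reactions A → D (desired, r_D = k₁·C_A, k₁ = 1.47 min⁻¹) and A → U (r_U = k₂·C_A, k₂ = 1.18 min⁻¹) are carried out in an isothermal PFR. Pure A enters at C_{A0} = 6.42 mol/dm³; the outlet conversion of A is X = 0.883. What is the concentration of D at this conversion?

3.14 mol/dm³

C_A = C_{A0}(1−X) = 0.7511 mol/dm³.
Both paths are first order in A, so the instantaneous fraction to D is constant: dC_D/d(−C_A) = k₁/(k₁+k₂) = 0.5547.
C_D = 0.5547·(C_{A0}−C_A) = 0.5547×5.669 = 3.14 mol/dm³.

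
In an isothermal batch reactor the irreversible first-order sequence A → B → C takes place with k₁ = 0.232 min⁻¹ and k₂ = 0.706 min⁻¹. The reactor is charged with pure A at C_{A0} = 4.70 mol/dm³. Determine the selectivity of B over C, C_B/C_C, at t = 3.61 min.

Solving the coupled first-order balances gives C_B(t) = [k₁/(k₂−k₁)]·C_{A0}·(e^(−k₁t) − e^(−k₂t)).
e^(−k₁t) = e^(−0.232×3.61) = e^(−0.8375) = 0.4328; e^(−k₂t) = e^(−2.549) = 0.07819.
C_B = 0.232×4.70/(0.706−0.232) × (0.4328−0.07819) = 2.300×0.3546 = 0.8157 mol/dm³.
C_A = C_{A0}e^(−k₁t) = 2.034 mol/dm³, so C_C = C_{A0}−C_A−C_B = 1.850 mol/dm³; C_B/C_C = 0.441.

0.441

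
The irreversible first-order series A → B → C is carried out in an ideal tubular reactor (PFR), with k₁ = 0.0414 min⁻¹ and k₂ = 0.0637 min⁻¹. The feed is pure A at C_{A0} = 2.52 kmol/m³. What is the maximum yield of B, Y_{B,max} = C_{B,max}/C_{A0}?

At the optimum, C_{B,max}/C_{A0} = (k₁/k₂)^[k₂/(k₂−k₁)].
= (0.0414/0.0637)^(0.0637/(0.0637−0.0414)) = (0.6499)^(2.857) = 0.2920.

0.292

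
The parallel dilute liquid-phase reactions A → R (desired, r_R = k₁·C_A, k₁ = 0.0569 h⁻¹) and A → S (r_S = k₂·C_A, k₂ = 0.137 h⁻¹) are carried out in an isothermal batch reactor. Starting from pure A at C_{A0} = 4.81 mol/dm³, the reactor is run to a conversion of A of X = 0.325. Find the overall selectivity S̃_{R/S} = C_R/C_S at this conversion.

0.415

C_A = C_{A0}(1−X) = 3.247 mol/dm³.
Both paths are first order in A, so the instantaneous fraction to R is constant: dC_R/d(−C_A) = k₁/(k₁+k₂) = 0.2935.
C_R = 0.2935·(C_{A0}−C_A) = 0.2935×1.563 = 0.459 mol/dm³.
C_S = (C_{A0}−C_A)−C_R = 1.105 mol/dm³; S̃_{R/S} = 0.4587/1.105 = 0.415.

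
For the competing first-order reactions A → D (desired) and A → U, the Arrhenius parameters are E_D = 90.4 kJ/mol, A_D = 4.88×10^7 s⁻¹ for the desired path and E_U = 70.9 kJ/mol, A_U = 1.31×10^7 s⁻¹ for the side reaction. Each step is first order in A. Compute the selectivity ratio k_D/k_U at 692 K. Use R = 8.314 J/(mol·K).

0.126

With equal orders, S_{D/U} = k_D/k_U = (A_D/A_U)·exp[(E_U−E_D)/(RT)].
(E_U−E_D)/(RT) = (70.9−90.4)×10³/(8.314×692) = -19500/5753 = -3.389.
k_D/k_U = (4.88×10^7/1.31×10^7)·exp(-3.389) = 3.725 × 0.03373 = 0.126.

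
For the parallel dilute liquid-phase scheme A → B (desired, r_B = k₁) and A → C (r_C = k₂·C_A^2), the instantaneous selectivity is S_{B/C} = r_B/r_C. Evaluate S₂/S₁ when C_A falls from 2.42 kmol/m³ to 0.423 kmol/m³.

S_{B/C} = (k₁/k₂)·C_A^-2, so S₂/S₁ = (C_{A,2}/C_{A,1})^-2.
= (0.423/2.42)^(-2) = (0.1748)^(-2) = 32.7.

32.7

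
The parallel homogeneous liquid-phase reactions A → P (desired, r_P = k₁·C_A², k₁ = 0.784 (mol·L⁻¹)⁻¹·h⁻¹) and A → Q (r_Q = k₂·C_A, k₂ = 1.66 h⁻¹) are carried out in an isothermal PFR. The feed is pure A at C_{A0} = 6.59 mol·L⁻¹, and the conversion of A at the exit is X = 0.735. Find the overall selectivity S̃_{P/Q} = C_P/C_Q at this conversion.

1.82

C_A = C_{A0}(1−X) = 1.746 mol·L⁻¹.
Along a PFR/batch, dC_Q/dC_A = −r_Q/(r_P+r_Q) = −k₂/(k₂+k₁·C_A).
Integrating from C_{A0} to C_A: C_Q = (1.66/0.784)·ln[(1.66+0.784·6.59)/(1.66+0.784·1.75)] = 2.117·ln(6.827/3.029) = 1.720 mol·L⁻¹.
Then C_P = (C_{A0}−C_A) − C_Q = 4.844 − 1.720 = 3.123 mol·L⁻¹.
S̃_{P/Q} = C_P/C_Q = 3.123/1.720 = 1.82.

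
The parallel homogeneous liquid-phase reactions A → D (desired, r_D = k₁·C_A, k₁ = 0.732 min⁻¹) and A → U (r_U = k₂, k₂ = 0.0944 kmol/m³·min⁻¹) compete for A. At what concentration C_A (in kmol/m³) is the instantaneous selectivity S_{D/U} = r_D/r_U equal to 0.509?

0.0656 kmol/m³

S_{D/U} = (k₁/k₂)·C_A ⇒ C_A = S·k₂/k₁.
= 0.509×0.0944/0.732 = 0.0656 kmol/m³.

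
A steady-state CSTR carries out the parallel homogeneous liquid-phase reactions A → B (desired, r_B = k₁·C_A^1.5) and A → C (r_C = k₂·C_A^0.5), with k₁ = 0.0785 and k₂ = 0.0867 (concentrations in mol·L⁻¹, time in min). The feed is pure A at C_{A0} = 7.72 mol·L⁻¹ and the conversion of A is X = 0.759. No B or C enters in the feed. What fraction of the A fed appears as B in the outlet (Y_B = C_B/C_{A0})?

Exit C_A = C_{A0}(1−X) = 7.72×0.241 = 1.861 mol·L⁻¹.
In a CSTR the entire volume is at exit conditions, so r_B = 0.0785×1.861^1.5 = 0.1992 and r_C = 0.0867×1.861^0.5 = 0.1183.
Fraction of consumed A going to B: r_B/(r_B+r_C) = 0.6275.
C_B = 0.6275·C_{A0}·X = 0.6275×7.72×0.759 = 3.68 mol·L⁻¹; Y_B = C_B/C_{A0} = 0.476.

0.476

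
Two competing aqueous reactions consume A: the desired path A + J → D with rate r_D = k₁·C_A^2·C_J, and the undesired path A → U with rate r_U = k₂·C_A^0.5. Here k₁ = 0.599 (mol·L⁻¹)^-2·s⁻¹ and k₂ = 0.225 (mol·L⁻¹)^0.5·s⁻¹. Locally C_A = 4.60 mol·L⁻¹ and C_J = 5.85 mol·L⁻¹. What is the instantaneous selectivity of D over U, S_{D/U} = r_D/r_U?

S_{D/U} = r_D/r_U = (k₁·C_A^2·C_J)/(k₂·C_A^0.5) = (k₁/k₂)·C_A^1.5·C_J.
= (0.599×4.600^2×5.850) / (0.225×4.600^0.5) = 74.15/0.4826 = 154.
Since the desired path is higher order in A, keeping C_A high (PFR or concentrated feed) favours D.

154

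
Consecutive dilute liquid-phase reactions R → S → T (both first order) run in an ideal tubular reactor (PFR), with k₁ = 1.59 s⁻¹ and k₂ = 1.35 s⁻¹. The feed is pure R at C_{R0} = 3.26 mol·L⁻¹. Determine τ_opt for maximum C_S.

0.682 s

For first-order series the maximum of C_S occurs at τ_opt = ln(k₂/k₁)/(k₂−k₁).
= ln(1.35/1.59)/(1.35−1.59) = ln(0.8491)/-0.2400 = -0.1636/-0.2400 = 0.682 s.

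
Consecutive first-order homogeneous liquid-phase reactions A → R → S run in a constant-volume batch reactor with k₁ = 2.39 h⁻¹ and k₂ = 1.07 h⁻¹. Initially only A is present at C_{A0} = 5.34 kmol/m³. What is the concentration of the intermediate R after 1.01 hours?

2.42 kmol/m³

Solving the coupled first-order balances gives C_R(t) = [k₁/(k₂−k₁)]·C_{A0}·(e^(−k₁t) − e^(−k₂t)).
e^(−k₁t) = e^(−2.39×1.01) = e^(−2.414) = 0.08947; e^(−k₂t) = e^(−1.081) = 0.3394.
C_R = 2.39×5.34/(1.07−2.39) × (0.08947−0.3394) = (-9.669)×(-0.2499) = 2.416 kmol/m³.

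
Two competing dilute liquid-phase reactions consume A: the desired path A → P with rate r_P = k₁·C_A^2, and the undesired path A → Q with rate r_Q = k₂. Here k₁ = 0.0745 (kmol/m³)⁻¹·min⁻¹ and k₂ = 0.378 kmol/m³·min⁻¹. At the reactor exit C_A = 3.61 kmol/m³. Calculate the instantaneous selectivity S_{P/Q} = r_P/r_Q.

2.57

S_{P/Q} = r_P/r_Q = (k₁·C_A^2)/(k₂) = (k₁/k₂)·C_A^2.
= (0.0745×3.610^2) / (0.378) = 0.9709/0.3780 = 2.57.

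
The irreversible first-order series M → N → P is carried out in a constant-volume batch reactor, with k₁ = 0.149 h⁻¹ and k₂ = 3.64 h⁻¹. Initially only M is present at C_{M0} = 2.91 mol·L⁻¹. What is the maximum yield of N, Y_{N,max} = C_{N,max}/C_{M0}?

For a first-order series the maximum intermediate yield is C_{N,max}/C_{M0} = (k₁/k₂)^[k₂/(k₂−k₁)].
= (0.149/3.64)^(3.64/(3.64−0.149)) = (0.04093)^(1.043) = 0.03571.

0.0357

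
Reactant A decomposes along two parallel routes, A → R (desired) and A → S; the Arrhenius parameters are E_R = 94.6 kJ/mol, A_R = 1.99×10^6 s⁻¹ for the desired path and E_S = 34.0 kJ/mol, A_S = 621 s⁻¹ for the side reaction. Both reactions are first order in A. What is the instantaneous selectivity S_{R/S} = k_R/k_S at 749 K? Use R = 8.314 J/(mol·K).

0.190

Since both paths have the same order in A, the concentration cancels and S_{R/S} = k_R/k_S = (A_R/A_S)·exp[(E_S−E_R)/(RT)].
(E_S−E_R)/(RT) = (34.0−94.6)×10³/(8.314×749) = -60600/6227 = -9.732.
k_R/k_S = (1.99×10^6/621)·exp(-9.732) = 3205 × 5.938×10^-5 = 0.190.
Since E_R > E_S, raising the temperature improves selectivity toward R.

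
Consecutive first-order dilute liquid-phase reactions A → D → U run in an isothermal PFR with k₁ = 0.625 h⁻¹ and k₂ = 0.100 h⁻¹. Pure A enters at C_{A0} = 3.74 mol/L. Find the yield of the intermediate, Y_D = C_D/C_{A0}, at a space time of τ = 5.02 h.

The intermediate concentration in a first-order A→B→C sequence is C_D = k₁C_{A0}(e^(−k₁τ) − e^(−k₂τ))/(k₂−k₁).
e^(−k₁τ) = e^(−0.625×5.02) = e^(−3.137) = 0.04339; e^(−k₂τ) = e^(−0.5020) = 0.6053.
C_D = 0.625×3.74/(0.100−0.625) × (0.04339−0.6053) = (-4.452)×(-0.5619) = 2.502 mol/L.
Y_D = C_D/C_{A0} = 2.502/3.74 = 0.669.

0.669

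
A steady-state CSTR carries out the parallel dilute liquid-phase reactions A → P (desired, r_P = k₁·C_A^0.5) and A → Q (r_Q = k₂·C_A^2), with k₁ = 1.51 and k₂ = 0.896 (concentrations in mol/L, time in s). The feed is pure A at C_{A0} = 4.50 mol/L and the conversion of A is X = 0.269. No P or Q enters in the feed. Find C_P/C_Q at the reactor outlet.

Exit C_A = C_{A0}(1−X) = 4.50×0.731 = 3.289 mol/L.
Rates in a CSTR are evaluated at the outlet concentration: r_P = 1.51×3.289^0.5 = 2.739, r_Q = 0.896×3.289^2 = 9.695.
Overall selectivity = C_P/C_Q = r_Pτ/(r_Qτ) = r_P/r_Q = 0.282.

0.282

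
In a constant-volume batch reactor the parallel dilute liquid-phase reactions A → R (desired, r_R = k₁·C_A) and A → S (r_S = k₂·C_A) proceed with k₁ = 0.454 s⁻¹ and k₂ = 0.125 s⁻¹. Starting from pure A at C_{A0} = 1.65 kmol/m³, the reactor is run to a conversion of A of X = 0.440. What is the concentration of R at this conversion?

0.569 kmol/m³

C_A = C_{A0}(1−X) = 0.9240 kmol/m³.
Both paths are first order in A, so the instantaneous fraction to R is constant: dC_R/d(−C_A) = k₁/(k₁+k₂) = 0.7841.
C_R = 0.7841·(C_{A0}−C_A) = 0.7841×0.7260 = 0.569 kmol/m³.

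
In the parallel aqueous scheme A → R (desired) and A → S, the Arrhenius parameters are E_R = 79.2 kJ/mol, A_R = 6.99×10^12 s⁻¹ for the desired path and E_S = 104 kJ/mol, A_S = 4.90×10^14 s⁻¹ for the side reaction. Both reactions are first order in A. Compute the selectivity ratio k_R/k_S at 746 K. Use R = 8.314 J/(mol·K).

0.778

With equal orders, S_{R/S} = k_R/k_S = (A_R/A_S)·exp[(E_S−E_R)/(RT)].
(E_S−E_R)/(RT) = (104−79.2)×10³/(8.314×746) = 24800/6202 = 3.999.
k_R/k_S = (6.99×10^12/4.90×10^14)·exp(3.999) = 0.01427 × 54.52 = 0.778.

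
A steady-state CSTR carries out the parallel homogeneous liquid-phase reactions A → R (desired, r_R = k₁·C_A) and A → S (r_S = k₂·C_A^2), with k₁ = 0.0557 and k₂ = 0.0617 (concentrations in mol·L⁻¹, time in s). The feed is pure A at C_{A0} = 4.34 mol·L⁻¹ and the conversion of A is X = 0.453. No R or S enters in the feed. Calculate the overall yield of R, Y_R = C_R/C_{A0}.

0.125

Exit C_A = C_{A0}(1−X) = 4.34×0.547 = 2.374 mol·L⁻¹.
A CSTR operates uniformly at the exit composition, giving r_R = 0.1322 and r_S = 0.3477 (each k·C_A^n at C_A = 2.374).
Fraction of consumed A going to R: r_R/(r_R+r_S) = 0.2755.
C_R = 0.2755·C_{A0}·X = 0.2755×4.34×0.453 = 0.542 mol·L⁻¹; Y_R = C_R/C_{A0} = 0.125.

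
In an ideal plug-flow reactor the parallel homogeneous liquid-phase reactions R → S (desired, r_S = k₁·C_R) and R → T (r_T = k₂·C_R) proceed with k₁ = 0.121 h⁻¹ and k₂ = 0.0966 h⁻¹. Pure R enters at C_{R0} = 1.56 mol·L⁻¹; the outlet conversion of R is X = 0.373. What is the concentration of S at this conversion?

C_R = C_{R0}(1−X) = 0.9781 mol·L⁻¹.
Both paths are first order in R, so the instantaneous fraction to S is constant: dC_S/d(−C_R) = k₁/(k₁+k₂) = 0.5561.
C_S = 0.5561·(C_{R0}−C_R) = 0.5561×0.5819 = 0.324 mol·L⁻¹.

0.324 mol·L⁻¹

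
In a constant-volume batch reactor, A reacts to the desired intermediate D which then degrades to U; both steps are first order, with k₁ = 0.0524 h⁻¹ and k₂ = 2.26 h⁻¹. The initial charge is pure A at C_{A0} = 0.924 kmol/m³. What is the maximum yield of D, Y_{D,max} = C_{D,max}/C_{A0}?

At the optimum, C_{D,max}/C_{A0} = (k₁/k₂)^[k₂/(k₂−k₁)].
= (0.0524/2.26)^(2.26/(2.26−0.0524)) = (0.02319)^(1.024) = 0.02120.

0.0212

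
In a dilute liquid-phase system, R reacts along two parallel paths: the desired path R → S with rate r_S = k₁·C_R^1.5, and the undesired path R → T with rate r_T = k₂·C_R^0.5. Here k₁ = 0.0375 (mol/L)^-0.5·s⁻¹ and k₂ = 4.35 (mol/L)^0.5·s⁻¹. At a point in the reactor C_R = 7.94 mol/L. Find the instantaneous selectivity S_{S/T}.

0.0684

S_{S/T} = r_S/r_T = (k₁·C_R^1.5)/(k₂·C_R^0.5) = (k₁/k₂)·C_R.
= (0.0375×7.940^1.5) / (4.35×7.940^0.5) = 0.8390/12.26 = 0.0684.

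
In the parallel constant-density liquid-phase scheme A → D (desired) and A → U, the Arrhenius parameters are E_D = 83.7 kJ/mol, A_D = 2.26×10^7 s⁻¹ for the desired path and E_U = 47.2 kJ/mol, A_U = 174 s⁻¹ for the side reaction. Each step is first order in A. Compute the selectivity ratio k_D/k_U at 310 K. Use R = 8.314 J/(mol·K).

k_D/k_U = (A_D/A_U)·exp[−(E_D−E_U)/(RT)] = (A_D/A_U)·exp[(E_U−E_D)/(RT)].
(E_U−E_D)/(RT) = (47.2−83.7)×10³/(8.314×310) = -36500/2577 = -14.16.
k_D/k_U = (2.26×10^7/174)·exp(-14.16) = 1.299×10^5 × 7.072×10^-7 = 0.0919.
Since E_D > E_U, raising the temperature improves selectivity toward D.

0.0919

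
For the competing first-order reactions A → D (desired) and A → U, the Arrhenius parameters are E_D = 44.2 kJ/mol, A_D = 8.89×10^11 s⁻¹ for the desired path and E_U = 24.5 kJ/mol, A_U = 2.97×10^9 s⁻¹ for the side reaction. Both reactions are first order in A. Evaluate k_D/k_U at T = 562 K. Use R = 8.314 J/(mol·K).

4.42

Since both paths have the same order in A, the concentration cancels and S_{D/U} = k_D/k_U = (A_D/A_U)·exp[(E_U−E_D)/(RT)].
(E_U−E_D)/(RT) = (24.5−44.2)×10³/(8.314×562) = -19700/4672 = -4.216.
k_D/k_U = (8.89×10^11/2.97×10^9)·exp(-4.216) = 299.3 × 0.01475 = 4.42.
Since E_D > E_U, raising the temperature improves selectivity toward D.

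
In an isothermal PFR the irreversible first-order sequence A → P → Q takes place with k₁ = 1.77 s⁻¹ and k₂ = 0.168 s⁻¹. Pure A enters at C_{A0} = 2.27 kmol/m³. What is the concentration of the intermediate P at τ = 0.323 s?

0.960 kmol/m³

The intermediate concentration in a first-order A→B→C sequence is C_P = k₁C_{A0}(e^(−k₁τ) − e^(−k₂τ))/(k₂−k₁).
e^(−k₁τ) = e^(−1.77×0.323) = e^(−0.5717) = 0.5646; e^(−k₂τ) = e^(−0.05426) = 0.9472.
C_P = 1.77×2.27/(0.168−1.77) × (0.5646−0.9472) = (-2.508)×(-0.3826) = 0.9596 kmol/m³.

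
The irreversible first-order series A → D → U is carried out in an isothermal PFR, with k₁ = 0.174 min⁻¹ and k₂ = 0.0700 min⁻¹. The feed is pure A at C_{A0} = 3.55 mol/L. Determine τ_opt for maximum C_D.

8.76 min

The intermediate peaks when r₁ = r₂, i.e. k₁e^(−k₁τ) = k₂e^(−k₂τ), giving τ_opt = ln(k₂/k₁)/(k₂−k₁).
= ln(0.0700/0.174)/(0.0700−0.174) = ln(0.4023)/-0.1040 = -0.9106/-0.1040 = 8.76 min.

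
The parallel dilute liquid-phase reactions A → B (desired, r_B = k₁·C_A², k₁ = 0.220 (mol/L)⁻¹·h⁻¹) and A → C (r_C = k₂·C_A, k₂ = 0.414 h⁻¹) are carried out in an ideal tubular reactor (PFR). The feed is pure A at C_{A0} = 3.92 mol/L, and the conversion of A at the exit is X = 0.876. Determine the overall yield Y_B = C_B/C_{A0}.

0.446

C_A = C_{A0}(1−X) = 0.4861 mol/L.
Along a PFR/batch, dC_C/dC_A = −r_C/(r_B+r_C) = −k₂/(k₂+k₁·C_A).
Integrating from C_{A0} to C_A: C_C = (0.414/0.220)·ln[(0.414+0.220·3.92)/(0.414+0.220·0.486)] = 1.882·ln(1.276/0.5209) = 1.686 mol/L.
Then C_B = (C_{A0}−C_A) − C_C = 3.434 − 1.686 = 1.747 mol/L.
Y_B = C_B/C_{A0} = 1.747/3.92 = 0.446.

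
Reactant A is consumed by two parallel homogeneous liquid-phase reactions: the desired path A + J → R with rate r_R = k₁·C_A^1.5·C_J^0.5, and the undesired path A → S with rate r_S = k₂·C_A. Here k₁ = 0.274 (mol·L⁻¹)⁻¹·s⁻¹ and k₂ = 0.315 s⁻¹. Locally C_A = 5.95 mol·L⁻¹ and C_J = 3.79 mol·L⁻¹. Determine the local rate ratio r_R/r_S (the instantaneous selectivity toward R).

4.13

S_{R/S} = r_R/r_S = (k₁·C_A^1.5·C_J^0.5)/(k₂·C_A) = (k₁/k₂)·C_A^0.5·C_J^0.5.
= (0.274×5.950^1.5×3.790^0.5) / (0.315×5.950) = 7.742/1.874 = 4.13.
Since the desired path is higher order in A, keeping C_A high (PFR or concentrated feed) favours R.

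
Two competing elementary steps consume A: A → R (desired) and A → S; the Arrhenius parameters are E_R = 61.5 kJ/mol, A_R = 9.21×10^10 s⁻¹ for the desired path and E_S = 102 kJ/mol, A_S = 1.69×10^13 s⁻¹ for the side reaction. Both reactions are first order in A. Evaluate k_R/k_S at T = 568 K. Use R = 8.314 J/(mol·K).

Since both paths have the same order in A, the concentration cancels and S_{R/S} = k_R/k_S = (A_R/A_S)·exp[(E_S−E_R)/(RT)].
(E_S−E_R)/(RT) = (102−61.5)×10³/(8.314×568) = 40500/4722 = 8.576.
k_R/k_S = (9.21×10^10/1.69×10^13)·exp(8.576) = 0.005450 × 5304 = 28.9.
Since E_R < E_S, lowering the temperature improves selectivity toward R.

28.9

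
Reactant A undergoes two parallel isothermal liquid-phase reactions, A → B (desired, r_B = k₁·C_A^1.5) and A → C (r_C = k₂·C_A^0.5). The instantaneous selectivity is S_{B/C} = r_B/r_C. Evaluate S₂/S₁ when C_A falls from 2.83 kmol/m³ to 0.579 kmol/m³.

0.205

S_{B/C} = (k₁/k₂)·C_A, so S₂/S₁ = (C_{A,2}/C_{A,1}).
= 0.579/2.83 = 0.205.
Selectivity toward B falls as C_A falls — high-concentration operation is favoured.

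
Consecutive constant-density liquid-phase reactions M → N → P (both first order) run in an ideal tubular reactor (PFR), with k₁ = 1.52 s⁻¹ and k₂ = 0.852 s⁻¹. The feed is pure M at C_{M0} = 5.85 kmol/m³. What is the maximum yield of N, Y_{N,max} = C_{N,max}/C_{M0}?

For a first-order series the maximum intermediate yield is C_{N,max}/C_{M0} = (k₁/k₂)^[k₂/(k₂−k₁)].
= (1.52/0.852)^(0.852/(0.852−1.52)) = (1.784)^(-1.275) = 0.4779.

0.478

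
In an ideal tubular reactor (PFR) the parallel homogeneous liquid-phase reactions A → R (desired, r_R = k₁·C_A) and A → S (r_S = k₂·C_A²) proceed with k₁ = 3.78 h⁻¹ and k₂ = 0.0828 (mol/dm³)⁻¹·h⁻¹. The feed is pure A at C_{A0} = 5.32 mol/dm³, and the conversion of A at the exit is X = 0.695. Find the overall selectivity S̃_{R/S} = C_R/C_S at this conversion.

C_A = C_{A0}(1−X) = 1.623 mol/dm³.
Along a PFR/batch, dC_R/dC_A = −r_R/(r_R+r_S) = −k₁/(k₁+k₂·C_A).
Integrating from C_{A0} to C_A: C_R = (3.78/0.0828)·ln[(3.78+0.0828·5.32)/(3.78+0.0828·1.62)] = 45.65·ln(4.220/3.914) = 3.438 mol/dm³.
C_S = (C_{A0}−C_A)−C_R = 0.2597 mol/dm³; S̃_{R/S} = 3.438/0.2597 = 13.2.

13.2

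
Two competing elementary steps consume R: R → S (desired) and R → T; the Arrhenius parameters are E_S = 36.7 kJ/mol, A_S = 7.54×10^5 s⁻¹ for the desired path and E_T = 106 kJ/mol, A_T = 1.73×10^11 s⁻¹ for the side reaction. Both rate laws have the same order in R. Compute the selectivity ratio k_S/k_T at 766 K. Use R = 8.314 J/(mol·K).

0.232

Since both paths have the same order in R, the concentration cancels and S_{S/T} = k_S/k_T = (A_S/A_T)·exp[(E_T−E_S)/(RT)].
(E_T−E_S)/(RT) = (106−36.7)×10³/(8.314×766) = 69300/6369 = 10.88.
k_S/k_T = (7.54×10^5/1.73×10^11)·exp(10.88) = 4.358×10^-6 × 53191 = 0.232.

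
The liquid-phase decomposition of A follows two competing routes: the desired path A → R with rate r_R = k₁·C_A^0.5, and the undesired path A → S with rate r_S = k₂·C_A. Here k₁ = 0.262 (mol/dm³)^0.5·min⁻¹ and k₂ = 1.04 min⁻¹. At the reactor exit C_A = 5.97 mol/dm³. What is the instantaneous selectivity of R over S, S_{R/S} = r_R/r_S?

0.103

S_{R/S} = r_R/r_S = (k₁·C_A^0.5)/(k₂·C_A) = (k₁/k₂)·C_A^-0.5.
= (0.262×5.970^0.5) / (1.04×5.970) = 0.6402/6.209 = 0.103.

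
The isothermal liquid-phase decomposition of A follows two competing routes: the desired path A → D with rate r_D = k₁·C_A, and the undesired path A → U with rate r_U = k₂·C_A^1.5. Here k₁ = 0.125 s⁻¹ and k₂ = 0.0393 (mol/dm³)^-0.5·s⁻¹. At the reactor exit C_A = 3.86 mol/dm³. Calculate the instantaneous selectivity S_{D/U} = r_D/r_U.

1.62

S_{D/U} = r_D/r_U = (k₁·C_A)/(k₂·C_A^1.5) = (k₁/k₂)·C_A^-0.5.
= (0.125×3.860) / (0.0393×3.860^1.5) = 0.4825/0.2980 = 1.62.
The undesired path is higher order in A, so low C_A (CSTR or dilute feed) favours D.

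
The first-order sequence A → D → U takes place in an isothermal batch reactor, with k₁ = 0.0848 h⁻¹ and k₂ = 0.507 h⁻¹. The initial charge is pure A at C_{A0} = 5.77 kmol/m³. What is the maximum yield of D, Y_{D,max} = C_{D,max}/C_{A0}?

Evaluating C_D at t_opt = ln(k₂/k₁)/(k₂−k₁) gives C_{D,max}/C_{A0} = (k₁/k₂)^[k₂/(k₂−k₁)].
= (0.0848/0.507)^(0.507/(0.507−0.0848)) = (0.1673)^(1.201) = 0.1168.

0.117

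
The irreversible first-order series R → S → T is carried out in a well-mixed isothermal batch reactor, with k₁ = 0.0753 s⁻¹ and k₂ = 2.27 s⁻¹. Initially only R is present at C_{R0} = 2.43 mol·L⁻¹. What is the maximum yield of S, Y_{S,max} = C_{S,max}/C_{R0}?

0.0295

For a first-order series the maximum intermediate yield is C_{S,max}/C_{R0} = (k₁/k₂)^[k₂/(k₂−k₁)].
= (0.0753/2.27)^(2.27/(2.27−0.0753)) = (0.03317)^(1.034) = 0.02951.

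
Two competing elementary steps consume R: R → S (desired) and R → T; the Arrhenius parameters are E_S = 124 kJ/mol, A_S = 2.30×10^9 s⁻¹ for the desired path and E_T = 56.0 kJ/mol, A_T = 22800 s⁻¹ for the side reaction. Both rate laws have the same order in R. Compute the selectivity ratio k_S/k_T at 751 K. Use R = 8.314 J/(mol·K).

1.88

k_S/k_T = (A_S/A_T)·exp[−(E_S−E_T)/(RT)] = (A_S/A_T)·exp[(E_T−E_S)/(RT)].
(E_T−E_S)/(RT) = (56.0−124)×10³/(8.314×751) = -68000/6244 = -10.89.
k_S/k_T = (2.30×10^9/22800)·exp(-10.89) = 1.009×10^5 × 1.863×10^-5 = 1.88.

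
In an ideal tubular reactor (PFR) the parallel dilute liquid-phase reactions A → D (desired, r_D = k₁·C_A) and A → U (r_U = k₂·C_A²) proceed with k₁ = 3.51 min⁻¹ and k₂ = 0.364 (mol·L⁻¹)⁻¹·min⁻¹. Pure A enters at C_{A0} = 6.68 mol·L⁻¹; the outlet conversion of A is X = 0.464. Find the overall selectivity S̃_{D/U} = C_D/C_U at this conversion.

C_A = C_{A0}(1−X) = 3.580 mol·L⁻¹.
Along a PFR/batch, dC_D/dC_A = −r_D/(r_D+r_U) = −k₁/(k₁+k₂·C_A).
Integrating from C_{A0} to C_A: C_D = (3.51/0.364)·ln[(3.51+0.364·6.68)/(3.51+0.364·3.58)] = 9.643·ln(5.942/4.813) = 2.031 mol·L⁻¹.
C_U = (C_{A0}−C_A)−C_D = 1.069 mol·L⁻¹; S̃_{D/U} = 2.031/1.069 = 1.90.

1.90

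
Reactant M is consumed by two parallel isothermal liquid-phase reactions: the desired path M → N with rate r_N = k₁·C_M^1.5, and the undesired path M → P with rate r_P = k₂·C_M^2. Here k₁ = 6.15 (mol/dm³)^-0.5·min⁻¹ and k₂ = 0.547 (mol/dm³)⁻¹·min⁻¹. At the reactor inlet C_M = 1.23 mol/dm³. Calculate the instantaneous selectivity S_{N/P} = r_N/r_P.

S_{N/P} = r_N/r_P = (k₁·C_M^1.5)/(k₂·C_M^2) = (k₁/k₂)·C_M^-0.5.
= (6.15×1.230^1.5) / (0.547×1.230^2) = 8.389/0.8276 = 10.1.
The undesired path is higher order in M, so low C_M (CSTR or dilute feed) favours N.

10.1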